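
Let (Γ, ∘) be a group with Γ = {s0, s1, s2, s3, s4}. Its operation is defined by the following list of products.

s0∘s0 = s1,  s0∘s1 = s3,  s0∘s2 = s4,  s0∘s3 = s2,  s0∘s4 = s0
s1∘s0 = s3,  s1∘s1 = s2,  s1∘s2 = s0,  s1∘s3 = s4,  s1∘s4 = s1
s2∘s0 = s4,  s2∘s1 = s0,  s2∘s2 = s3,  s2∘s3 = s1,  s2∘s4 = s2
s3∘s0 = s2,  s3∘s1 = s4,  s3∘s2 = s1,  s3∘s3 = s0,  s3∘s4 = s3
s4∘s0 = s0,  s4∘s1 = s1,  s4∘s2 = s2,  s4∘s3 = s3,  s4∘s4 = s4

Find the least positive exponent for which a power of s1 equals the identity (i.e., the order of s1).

5

The identity element is s4 (its row matches the header).
s1^1 = s1
s1^2 = s1 ∘ s1 = s2
s1^3 = s2 ∘ s1 = s0
s1^4 = s0 ∘ s1 = s3
s1^5 = s3 ∘ s1 = s4
The first power of s1 equal to the identity is s1^5, so ord(s1) = 5.
(Structurally, Γ here is isomorphic to the cyclic group Z_5.)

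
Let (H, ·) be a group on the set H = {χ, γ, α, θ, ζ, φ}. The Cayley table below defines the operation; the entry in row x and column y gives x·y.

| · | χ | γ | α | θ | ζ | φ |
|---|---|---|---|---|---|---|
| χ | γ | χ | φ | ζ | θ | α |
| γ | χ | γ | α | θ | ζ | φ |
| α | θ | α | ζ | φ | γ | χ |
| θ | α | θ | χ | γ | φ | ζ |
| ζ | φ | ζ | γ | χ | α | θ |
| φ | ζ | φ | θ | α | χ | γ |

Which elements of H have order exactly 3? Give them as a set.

{α, ζ}

Identity is γ. Compute the order of each non-identity element by repeated multiplication:
  χ: χ → γ  (order 2)
  α: α → ζ → γ  (order 3)
  θ: θ → γ  (order 2)
  ζ: ζ → α → γ  (order 3)
  φ: φ → γ  (order 2)
Elements of order 3: {α, ζ}.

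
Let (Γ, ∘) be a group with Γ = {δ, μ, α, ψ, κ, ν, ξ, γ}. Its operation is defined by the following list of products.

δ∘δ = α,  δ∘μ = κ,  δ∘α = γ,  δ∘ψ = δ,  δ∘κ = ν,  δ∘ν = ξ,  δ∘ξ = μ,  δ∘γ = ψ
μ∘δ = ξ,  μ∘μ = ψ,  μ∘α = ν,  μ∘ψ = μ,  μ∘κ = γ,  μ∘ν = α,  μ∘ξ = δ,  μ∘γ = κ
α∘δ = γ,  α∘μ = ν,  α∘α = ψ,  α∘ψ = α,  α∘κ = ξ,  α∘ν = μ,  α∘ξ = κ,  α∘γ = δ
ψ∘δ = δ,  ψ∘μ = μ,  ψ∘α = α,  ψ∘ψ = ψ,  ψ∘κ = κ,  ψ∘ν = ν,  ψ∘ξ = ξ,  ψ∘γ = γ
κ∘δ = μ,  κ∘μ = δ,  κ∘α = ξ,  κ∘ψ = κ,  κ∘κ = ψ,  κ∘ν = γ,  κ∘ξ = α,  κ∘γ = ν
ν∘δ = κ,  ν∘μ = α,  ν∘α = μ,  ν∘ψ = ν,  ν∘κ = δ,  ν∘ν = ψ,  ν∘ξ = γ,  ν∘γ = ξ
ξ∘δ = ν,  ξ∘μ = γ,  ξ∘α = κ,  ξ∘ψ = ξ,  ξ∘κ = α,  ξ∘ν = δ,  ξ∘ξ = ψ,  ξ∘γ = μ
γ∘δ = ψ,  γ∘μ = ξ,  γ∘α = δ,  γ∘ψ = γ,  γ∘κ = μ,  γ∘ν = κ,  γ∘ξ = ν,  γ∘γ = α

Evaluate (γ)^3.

γ^1 = γ
γ^2 = γ ∘ γ = α
γ^3 = α ∘ γ = δ
(Structurally, Γ here is isomorphic to the dihedral group D_4.)

δ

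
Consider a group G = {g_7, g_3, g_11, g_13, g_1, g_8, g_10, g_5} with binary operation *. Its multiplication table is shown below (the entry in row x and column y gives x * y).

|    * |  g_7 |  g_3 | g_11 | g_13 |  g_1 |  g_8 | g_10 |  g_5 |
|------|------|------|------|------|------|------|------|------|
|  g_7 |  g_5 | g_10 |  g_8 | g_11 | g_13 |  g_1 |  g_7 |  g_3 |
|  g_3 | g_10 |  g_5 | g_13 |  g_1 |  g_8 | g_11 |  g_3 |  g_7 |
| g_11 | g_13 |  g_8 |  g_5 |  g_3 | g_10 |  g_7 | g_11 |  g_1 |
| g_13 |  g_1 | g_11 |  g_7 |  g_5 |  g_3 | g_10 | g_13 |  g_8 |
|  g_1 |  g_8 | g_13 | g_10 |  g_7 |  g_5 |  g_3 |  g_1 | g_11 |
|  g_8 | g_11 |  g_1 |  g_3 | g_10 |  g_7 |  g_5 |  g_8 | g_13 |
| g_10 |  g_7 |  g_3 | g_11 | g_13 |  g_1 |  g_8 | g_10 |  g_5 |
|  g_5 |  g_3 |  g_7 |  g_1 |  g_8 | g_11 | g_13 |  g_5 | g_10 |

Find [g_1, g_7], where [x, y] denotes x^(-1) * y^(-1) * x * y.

Identity is g_10; from the table g_1^(-1) = g_11 and g_7^(-1) = g_3.
g_11 * g_3 = g_8
g_8 * g_1 = g_7
g_7 * g_7 = g_5

g_5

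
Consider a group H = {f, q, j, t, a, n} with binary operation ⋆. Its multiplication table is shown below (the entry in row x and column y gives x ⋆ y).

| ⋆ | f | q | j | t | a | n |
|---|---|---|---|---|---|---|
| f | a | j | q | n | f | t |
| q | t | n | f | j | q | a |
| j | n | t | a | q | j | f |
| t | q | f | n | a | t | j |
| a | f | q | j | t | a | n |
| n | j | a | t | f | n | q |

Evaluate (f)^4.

a

f^1 = f
f^2 = f ⋆ f = a
f^3 = a ⋆ f = f
f^4 = f ⋆ f = a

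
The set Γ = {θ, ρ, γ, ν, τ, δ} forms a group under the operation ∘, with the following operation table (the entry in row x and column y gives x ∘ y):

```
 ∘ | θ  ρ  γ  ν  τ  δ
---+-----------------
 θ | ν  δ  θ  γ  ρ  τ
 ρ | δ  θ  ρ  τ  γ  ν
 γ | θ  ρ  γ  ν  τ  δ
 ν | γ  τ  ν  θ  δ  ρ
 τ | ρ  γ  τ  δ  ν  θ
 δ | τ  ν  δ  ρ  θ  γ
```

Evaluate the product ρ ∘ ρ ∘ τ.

ρ ∘ ρ = θ
θ ∘ τ = ρ

ρ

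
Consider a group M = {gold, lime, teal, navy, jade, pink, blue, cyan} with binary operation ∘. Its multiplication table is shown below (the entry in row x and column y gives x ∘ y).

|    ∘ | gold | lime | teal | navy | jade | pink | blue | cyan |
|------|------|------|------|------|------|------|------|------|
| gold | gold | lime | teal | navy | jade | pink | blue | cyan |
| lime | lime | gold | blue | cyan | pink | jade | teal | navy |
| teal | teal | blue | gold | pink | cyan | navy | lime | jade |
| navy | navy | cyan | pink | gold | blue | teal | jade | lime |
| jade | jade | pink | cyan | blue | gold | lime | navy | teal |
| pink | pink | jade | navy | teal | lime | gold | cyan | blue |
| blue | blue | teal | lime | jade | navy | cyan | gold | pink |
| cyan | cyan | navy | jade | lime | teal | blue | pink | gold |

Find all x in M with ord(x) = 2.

Identity is gold. Compute the order of each non-identity element by repeated multiplication:
  lime: lime → gold  (order 2)
  teal: teal → gold  (order 2)
  navy: navy → gold  (order 2)
  jade: jade → gold  (order 2)
  pink: pink → gold  (order 2)
  blue: blue → gold  (order 2)
  cyan: cyan → gold  (order 2)
Elements of order 2: {blue, cyan, jade, lime, navy, pink, teal}.

{blue, cyan, jade, lime, navy, pink, teal}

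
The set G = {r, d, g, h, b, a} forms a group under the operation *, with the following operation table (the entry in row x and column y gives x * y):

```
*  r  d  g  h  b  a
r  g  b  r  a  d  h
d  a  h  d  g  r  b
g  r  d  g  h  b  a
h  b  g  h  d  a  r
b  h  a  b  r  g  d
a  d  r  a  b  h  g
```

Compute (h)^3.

h^1 = h
h^2 = h * h = d
h^3 = d * h = g

g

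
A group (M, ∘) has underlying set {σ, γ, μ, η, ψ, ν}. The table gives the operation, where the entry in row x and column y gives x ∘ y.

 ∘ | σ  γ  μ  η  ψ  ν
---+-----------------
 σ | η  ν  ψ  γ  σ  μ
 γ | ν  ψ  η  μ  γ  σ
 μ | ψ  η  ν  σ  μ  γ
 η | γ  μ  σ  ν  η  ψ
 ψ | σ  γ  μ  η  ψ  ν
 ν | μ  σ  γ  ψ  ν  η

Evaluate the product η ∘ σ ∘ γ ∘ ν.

η ∘ σ = γ
γ ∘ γ = ψ
ψ ∘ ν = ν
(Structurally, M here is isomorphic to the cyclic group Z_6.)

ν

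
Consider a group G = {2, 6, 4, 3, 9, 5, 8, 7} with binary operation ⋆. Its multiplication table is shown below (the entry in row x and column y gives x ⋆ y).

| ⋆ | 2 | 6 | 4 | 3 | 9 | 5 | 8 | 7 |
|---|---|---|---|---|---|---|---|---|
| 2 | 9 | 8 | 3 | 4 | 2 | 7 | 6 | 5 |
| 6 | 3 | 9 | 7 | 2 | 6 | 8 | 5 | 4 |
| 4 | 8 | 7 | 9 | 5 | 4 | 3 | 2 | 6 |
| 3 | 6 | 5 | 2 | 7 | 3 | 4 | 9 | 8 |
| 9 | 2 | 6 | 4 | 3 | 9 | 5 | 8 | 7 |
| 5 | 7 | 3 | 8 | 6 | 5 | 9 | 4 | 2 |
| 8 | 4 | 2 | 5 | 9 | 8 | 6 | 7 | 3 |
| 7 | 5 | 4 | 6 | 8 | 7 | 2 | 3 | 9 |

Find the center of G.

An element z is central iff its row equals its column in the table.
For 6: 6 ⋆ 3 = 2 ≠ 5 = 3 ⋆ 6, so 6 ∉ Z.
Checking each element this way leaves Z(G) = {7, 9}.

{7, 9}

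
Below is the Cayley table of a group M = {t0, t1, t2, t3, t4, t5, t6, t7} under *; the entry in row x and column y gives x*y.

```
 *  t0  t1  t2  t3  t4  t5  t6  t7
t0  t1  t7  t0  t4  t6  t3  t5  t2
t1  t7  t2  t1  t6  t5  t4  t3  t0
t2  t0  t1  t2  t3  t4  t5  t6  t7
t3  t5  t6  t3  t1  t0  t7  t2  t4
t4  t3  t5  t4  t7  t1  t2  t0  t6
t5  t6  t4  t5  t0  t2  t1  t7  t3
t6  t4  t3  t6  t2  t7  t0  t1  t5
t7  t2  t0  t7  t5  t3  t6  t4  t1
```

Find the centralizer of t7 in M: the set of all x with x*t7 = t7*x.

Compare row t7 with column t7 entry by entry.
t1*t7 = t0 = t7*t1, so t1 commutes with t7.
t5*t7 = t3 but t7*t5 = t6, so t5 does not.
Collecting the elements that commute with t7: C(t7) = {t0, t1, t2, t7}.
(Structurally, M here is isomorphic to the quaternion group Q_8.)

{t0, t1, t2, t7}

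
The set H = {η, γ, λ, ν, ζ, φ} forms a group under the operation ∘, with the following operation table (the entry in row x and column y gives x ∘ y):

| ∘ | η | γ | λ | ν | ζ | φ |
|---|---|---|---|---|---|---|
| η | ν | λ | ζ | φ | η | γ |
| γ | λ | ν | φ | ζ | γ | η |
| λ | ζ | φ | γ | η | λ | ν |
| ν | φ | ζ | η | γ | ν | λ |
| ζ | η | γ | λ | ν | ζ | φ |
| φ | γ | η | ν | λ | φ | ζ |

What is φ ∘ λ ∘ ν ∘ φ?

φ ∘ λ = ν
ν ∘ ν = γ
γ ∘ φ = η

η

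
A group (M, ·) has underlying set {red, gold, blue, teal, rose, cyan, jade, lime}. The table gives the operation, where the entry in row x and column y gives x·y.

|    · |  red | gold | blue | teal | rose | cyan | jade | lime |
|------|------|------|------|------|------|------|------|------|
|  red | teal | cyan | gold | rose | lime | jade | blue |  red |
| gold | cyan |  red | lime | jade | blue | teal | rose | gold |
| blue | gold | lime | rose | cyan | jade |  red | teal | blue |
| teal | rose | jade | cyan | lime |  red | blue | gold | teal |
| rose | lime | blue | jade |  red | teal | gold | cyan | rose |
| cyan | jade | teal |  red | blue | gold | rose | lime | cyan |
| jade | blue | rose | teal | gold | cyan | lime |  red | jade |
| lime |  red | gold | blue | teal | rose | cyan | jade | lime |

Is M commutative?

Yes

Check whether the table is symmetric across its main diagonal.
Every entry (row x, col y) equals the entry (row y, col x), so M is abelian.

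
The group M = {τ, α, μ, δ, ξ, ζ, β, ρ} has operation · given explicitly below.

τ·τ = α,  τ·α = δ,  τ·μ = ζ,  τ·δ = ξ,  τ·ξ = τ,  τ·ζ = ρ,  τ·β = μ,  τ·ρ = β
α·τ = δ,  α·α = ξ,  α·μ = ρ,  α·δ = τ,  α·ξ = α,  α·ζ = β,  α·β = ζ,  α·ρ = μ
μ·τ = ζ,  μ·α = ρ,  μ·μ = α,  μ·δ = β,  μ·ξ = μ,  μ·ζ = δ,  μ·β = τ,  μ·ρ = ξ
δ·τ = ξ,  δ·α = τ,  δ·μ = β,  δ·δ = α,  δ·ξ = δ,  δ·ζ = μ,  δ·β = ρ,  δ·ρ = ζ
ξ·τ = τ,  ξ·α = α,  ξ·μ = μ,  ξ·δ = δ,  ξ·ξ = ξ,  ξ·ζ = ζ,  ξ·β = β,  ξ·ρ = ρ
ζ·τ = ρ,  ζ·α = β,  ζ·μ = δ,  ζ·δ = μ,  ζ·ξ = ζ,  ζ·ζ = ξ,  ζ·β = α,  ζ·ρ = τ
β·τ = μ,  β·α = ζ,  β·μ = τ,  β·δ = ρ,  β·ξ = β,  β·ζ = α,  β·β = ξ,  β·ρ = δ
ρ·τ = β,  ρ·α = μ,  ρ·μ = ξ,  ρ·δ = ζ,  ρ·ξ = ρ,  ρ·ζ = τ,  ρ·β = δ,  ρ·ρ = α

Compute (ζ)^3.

ζ^1 = ζ
ζ^2 = ζ·ζ = ξ
ζ^3 = ξ·ζ = ζ
(Structurally, M here is isomorphic to Z_2 x Z_4.)

ζ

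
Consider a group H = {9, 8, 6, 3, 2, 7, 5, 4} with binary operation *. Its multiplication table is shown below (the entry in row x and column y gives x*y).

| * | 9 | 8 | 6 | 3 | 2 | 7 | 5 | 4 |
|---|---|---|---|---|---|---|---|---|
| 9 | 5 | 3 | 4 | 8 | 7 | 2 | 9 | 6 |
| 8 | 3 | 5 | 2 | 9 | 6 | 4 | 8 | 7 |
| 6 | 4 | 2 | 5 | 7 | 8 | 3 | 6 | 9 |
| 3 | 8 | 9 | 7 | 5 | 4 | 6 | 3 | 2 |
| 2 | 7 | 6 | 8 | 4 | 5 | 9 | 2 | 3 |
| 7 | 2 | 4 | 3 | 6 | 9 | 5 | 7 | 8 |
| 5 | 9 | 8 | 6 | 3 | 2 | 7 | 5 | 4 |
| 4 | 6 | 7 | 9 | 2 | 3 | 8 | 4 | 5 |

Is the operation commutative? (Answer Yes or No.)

Check whether the table is symmetric across its main diagonal.
Every entry (row x, col y) equals the entry (row y, col x), so H is abelian.
(In fact H ≅ the elementary abelian group (Z_2)^3.)

Yes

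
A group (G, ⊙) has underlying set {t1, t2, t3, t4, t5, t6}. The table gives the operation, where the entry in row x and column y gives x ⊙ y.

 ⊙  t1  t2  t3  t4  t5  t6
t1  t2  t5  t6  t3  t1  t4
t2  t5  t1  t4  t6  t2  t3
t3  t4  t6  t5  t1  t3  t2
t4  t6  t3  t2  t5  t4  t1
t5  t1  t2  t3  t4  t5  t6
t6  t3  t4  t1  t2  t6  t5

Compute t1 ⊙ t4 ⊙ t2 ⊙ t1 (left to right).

t1 ⊙ t4 = t3
t3 ⊙ t2 = t6
t6 ⊙ t1 = t3

t3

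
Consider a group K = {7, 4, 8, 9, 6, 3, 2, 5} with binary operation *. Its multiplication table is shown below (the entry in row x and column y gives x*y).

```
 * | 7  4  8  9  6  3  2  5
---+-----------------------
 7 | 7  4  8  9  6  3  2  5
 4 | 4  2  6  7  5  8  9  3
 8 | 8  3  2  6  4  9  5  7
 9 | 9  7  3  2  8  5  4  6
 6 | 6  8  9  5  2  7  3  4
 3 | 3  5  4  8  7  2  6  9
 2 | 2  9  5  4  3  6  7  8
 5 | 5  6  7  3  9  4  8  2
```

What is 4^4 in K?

7

4^1 = 4
4^2 = 4*4 = 2
4^3 = 2*4 = 9
4^4 = 9*4 = 7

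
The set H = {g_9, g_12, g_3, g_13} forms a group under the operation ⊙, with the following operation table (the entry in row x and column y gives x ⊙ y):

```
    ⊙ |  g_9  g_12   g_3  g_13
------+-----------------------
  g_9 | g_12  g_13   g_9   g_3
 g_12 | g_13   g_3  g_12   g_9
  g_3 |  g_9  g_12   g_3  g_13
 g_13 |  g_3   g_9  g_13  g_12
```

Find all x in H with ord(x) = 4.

Identity is g_3. Compute the order of each non-identity element by repeated multiplication:
  g_9: g_9 → g_12 → g_13 → g_3  (order 4)
  g_12: g_12 → g_3  (order 2)
  g_13: g_13 → g_12 → g_9 → g_3  (order 4)
Elements of order 4: {g_13, g_9}.

{g_13, g_9}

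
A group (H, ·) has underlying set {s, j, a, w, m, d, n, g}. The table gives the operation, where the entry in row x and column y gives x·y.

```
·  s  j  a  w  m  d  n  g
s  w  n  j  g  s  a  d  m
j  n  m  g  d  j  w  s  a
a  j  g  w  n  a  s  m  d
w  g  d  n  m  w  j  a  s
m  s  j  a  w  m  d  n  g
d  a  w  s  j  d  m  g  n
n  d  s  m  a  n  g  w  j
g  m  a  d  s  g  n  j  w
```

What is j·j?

m

Read row j, column j: j·j = m.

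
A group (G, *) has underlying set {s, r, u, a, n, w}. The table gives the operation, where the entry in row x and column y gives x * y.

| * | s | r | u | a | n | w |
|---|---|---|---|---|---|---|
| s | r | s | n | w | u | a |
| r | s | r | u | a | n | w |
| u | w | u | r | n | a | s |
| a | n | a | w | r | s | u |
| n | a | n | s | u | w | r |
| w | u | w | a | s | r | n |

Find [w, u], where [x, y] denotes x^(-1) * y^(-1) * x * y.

w

Identity is r; from the table w^(-1) = n and u^(-1) = u.
n * u = s
s * w = a
a * u = w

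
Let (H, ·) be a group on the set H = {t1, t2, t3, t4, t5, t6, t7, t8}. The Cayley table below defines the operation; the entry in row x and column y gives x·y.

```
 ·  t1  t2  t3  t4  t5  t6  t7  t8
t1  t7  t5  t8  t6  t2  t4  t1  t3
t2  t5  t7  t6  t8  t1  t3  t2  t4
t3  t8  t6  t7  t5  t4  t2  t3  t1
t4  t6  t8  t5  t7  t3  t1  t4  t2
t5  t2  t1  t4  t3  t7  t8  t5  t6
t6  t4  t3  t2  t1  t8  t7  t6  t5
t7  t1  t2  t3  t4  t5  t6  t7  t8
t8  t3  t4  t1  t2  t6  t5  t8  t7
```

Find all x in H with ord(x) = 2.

{t1, t2, t3, t4, t5, t6, t8}

Identity is t7. Compute the order of each non-identity element by repeated multiplication:
  t1: t1 → t7  (order 2)
  t2: t2 → t7  (order 2)
  t3: t3 → t7  (order 2)
  t4: t4 → t7  (order 2)
  t5: t5 → t7  (order 2)
  t6: t6 → t7  (order 2)
  t8: t8 → t7  (order 2)
Elements of order 2: {t1, t2, t3, t4, t5, t6, t8}.
(Structurally, H here is isomorphic to the elementary abelian group (Z_2)^3.)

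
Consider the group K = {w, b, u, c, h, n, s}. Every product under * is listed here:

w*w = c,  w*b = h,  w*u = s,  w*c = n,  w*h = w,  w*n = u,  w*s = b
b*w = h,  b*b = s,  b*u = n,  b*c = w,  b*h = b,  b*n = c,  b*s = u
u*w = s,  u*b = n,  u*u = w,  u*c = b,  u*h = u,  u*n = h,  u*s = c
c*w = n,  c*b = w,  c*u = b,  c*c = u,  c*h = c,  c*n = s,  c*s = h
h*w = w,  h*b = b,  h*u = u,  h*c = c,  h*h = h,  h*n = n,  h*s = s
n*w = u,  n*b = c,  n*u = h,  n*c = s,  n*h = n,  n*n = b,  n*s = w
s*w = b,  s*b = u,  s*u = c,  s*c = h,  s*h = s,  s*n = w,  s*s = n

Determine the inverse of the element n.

u

First locate the identity: row h matches the header, so h is the identity.
Scan row n for h: n * u = h. Hence n^(-1) = u.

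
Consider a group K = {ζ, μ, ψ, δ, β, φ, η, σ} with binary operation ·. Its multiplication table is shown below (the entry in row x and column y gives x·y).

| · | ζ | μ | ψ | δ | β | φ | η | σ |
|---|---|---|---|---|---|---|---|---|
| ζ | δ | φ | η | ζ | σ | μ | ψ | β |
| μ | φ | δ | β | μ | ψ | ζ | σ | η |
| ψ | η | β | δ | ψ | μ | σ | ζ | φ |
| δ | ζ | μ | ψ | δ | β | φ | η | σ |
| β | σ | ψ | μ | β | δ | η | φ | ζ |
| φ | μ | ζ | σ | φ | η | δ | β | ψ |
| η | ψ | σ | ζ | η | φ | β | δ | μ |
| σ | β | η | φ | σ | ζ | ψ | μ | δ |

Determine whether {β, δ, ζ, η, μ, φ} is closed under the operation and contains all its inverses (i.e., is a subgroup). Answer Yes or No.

No

ζ·β = σ, which is not in {β, δ, ζ, η, μ, φ}.
The subset is not closed under ·, so it is not a subgroup.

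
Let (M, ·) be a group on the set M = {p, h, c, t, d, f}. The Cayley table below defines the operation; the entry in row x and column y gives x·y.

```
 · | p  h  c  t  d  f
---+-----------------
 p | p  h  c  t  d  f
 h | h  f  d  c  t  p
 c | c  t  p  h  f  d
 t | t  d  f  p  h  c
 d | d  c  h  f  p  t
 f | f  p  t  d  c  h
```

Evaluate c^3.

c^1 = c
c^2 = c·c = p
c^3 = p·c = c

c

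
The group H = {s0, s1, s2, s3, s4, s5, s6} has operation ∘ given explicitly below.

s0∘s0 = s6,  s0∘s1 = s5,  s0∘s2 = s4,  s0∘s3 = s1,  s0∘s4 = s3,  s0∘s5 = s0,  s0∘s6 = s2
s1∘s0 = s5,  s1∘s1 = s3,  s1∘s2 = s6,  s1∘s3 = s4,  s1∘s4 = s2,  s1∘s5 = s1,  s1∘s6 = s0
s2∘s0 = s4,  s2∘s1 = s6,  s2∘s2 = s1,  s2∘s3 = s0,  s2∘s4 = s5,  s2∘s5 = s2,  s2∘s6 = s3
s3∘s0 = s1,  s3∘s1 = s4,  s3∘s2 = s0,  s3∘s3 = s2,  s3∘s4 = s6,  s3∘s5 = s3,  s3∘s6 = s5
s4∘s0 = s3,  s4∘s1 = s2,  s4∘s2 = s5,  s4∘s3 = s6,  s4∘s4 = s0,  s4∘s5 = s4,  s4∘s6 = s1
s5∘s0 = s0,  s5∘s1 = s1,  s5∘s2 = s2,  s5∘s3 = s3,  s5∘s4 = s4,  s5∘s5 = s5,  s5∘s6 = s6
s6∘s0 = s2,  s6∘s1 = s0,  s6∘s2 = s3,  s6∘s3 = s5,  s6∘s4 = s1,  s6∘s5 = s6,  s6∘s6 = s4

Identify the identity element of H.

s5

The identity e satisfies e ∘ x = x for all x, so its row in the table reproduces the column headers.
Row s5 reads: s0, s1, s2, s3, s4, s5, s6 — exactly the header order. So s5 is the identity.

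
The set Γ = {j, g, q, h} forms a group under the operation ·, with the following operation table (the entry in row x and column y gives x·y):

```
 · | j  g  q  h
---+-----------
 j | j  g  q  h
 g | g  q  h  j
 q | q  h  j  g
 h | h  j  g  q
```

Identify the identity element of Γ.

The identity e satisfies e·x = x for all x, so its row in the table reproduces the column headers.
Row j reads: j, g, q, h — exactly the header order. So j is the identity.
(Structurally, Γ here is isomorphic to the cyclic group Z_4.)

j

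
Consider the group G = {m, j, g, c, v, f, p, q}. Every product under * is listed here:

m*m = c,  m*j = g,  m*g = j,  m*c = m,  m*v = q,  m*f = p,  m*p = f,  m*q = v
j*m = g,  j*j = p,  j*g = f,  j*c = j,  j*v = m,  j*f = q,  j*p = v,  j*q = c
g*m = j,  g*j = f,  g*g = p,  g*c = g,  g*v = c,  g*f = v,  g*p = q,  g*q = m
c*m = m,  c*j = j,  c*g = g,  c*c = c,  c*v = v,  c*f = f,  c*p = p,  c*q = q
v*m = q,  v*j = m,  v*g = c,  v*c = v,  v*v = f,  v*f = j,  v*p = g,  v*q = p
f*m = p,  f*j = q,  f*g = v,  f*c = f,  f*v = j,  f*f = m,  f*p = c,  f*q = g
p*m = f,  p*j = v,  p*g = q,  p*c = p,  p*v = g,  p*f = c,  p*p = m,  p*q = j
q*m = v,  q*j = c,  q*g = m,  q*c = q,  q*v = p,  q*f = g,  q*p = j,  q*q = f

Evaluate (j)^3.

v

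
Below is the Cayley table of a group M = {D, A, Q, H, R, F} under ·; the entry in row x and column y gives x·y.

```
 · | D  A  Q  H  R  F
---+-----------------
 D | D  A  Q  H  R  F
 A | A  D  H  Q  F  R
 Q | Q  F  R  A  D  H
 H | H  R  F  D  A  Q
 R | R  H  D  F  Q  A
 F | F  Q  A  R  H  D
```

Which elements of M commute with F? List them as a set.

{D, F}

Compare row F with column F entry by entry.
Q·F = H but F·Q = A, so Q does not.
Collecting the elements that commute with F: C(F) = {D, F}.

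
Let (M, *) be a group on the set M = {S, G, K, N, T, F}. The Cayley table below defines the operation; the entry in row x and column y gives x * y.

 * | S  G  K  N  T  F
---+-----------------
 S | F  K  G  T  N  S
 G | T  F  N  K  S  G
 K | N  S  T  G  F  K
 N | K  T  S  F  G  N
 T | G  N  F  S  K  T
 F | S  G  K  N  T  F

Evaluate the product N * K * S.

N * K = S
S * S = F

F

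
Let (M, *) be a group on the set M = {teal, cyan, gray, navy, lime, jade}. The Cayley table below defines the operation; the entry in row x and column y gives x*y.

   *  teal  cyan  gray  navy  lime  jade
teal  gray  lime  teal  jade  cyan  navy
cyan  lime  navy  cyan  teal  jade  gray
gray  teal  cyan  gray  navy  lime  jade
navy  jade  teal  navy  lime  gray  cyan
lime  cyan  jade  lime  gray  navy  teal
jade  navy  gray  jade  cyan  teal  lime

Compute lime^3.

gray

lime^1 = lime
lime^2 = lime*lime = navy
lime^3 = navy*lime = gray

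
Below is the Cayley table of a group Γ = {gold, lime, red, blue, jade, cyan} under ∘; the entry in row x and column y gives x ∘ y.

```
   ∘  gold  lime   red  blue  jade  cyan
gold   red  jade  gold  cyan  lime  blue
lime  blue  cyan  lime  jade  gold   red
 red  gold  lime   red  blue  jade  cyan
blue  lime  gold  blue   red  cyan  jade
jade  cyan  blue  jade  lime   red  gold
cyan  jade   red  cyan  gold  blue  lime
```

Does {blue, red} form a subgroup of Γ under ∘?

{blue, red} contains the identity red.
Checking products: every product of two elements of {blue, red} (read from the table) lies in {blue, red}, so the set is closed.
In a finite group, a nonempty closed subset is a subgroup. So {blue, red} ≤ Γ.

Yes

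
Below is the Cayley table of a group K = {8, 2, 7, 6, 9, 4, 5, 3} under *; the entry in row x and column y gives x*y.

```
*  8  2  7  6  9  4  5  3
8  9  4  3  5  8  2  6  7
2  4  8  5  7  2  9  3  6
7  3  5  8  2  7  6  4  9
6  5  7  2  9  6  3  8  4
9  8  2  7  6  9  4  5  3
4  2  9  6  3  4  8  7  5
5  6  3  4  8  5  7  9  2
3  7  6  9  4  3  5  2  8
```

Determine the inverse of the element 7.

First locate the identity: row 9 matches the header, so 9 is the identity.
Scan row 7 for 9: 7*3 = 9. Hence 7^(-1) = 3.

3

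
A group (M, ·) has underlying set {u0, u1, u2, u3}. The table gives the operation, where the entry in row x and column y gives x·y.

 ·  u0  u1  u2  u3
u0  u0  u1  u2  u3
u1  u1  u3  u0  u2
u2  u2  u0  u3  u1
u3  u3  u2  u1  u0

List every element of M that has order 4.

Identity is u0. Compute the order of each non-identity element by repeated multiplication:
  u1: u1 → u3 → u2 → u0  (order 4)
  u2: u2 → u3 → u1 → u0  (order 4)
  u3: u3 → u0  (order 2)
Elements of order 4: {u1, u2}.
(Structurally, M here is isomorphic to the cyclic group Z_4.)

{u1, u2}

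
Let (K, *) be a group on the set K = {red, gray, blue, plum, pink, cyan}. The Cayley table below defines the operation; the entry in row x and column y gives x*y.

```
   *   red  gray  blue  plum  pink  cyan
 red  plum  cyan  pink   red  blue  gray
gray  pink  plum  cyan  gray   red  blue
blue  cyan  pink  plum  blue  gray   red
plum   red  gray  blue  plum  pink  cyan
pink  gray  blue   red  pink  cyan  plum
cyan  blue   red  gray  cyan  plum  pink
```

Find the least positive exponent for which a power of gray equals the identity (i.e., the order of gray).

2

The identity element is plum (its row matches the header).
gray^1 = gray
gray^2 = gray*gray = plum
The first power of gray equal to the identity is gray^2, so ord(gray) = 2.
(Structurally, K here is isomorphic to the symmetric group S_3.)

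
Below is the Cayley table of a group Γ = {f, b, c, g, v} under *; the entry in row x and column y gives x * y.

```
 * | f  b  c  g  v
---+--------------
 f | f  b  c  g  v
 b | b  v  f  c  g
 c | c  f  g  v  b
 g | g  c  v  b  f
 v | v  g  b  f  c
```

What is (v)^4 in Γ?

g

v^1 = v
v^2 = v * v = c
v^3 = c * v = b
v^4 = b * v = g
(Structurally, Γ here is isomorphic to the cyclic group Z_5.)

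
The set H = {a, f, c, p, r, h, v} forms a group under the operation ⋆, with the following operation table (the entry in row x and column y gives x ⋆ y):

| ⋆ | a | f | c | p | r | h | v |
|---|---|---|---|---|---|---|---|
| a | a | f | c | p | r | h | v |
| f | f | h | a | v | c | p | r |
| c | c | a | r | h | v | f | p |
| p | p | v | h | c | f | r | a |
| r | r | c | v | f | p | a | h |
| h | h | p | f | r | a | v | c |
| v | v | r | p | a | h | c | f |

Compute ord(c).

The identity element is a (its row matches the header).
c^1 = c
c^2 = c ⋆ c = r
c^3 = r ⋆ c = v
c^4 = v ⋆ c = p
c^5 = p ⋆ c = h
c^6 = h ⋆ c = f
c^7 = f ⋆ c = a
The first power of c equal to the identity is c^7, so ord(c) = 7.
(Structurally, H here is isomorphic to the cyclic group Z_7.)

7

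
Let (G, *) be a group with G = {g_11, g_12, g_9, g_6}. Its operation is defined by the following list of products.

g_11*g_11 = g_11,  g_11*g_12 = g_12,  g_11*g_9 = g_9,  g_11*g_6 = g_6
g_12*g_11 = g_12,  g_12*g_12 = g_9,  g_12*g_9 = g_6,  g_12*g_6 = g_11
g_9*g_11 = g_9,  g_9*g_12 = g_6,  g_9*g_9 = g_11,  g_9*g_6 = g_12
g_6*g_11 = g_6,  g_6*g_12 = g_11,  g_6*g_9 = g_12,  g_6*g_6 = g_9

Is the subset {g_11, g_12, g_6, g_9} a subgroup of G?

Yes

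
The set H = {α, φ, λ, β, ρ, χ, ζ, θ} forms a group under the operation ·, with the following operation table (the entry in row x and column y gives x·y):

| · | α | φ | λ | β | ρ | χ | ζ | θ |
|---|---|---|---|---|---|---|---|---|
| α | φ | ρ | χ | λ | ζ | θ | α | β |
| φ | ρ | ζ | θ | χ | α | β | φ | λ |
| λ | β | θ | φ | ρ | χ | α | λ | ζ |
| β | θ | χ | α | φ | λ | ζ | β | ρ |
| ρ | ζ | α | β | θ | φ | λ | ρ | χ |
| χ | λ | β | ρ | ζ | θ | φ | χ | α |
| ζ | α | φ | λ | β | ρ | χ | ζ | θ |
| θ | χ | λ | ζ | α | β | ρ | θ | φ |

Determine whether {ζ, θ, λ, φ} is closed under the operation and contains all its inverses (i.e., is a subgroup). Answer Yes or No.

Yes

{ζ, θ, λ, φ} contains the identity ζ.
Checking products: every product of two elements of {ζ, θ, λ, φ} (read from the table) lies in {ζ, θ, λ, φ}, so the set is closed.
In a finite group, a nonempty closed subset is a subgroup. So {ζ, θ, λ, φ} ≤ H.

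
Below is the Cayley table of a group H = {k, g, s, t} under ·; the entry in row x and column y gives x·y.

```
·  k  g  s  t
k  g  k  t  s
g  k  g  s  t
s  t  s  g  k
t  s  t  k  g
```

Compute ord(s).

2

The identity element is g (its row matches the header).
s^1 = s
s^2 = s·s = g
The first power of s equal to the identity is s^2, so ord(s) = 2.
(Structurally, H here is isomorphic to the Klein four-group V_4.)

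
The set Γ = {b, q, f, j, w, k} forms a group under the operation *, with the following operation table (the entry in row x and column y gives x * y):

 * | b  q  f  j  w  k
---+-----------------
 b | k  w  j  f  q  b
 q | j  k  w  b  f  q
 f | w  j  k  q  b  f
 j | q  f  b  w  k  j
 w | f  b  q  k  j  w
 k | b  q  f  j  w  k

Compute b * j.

f

Read row b, column j: b * j = f.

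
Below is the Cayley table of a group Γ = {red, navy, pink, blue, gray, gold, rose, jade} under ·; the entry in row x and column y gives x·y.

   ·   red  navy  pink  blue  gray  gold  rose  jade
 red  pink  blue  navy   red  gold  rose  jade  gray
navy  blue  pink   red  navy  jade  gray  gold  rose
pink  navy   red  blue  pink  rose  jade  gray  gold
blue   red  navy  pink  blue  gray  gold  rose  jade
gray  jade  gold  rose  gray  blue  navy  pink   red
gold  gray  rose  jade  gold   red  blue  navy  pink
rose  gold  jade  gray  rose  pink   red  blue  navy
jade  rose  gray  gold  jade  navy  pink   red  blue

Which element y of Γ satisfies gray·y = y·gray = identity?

First locate the identity: row blue matches the header, so blue is the identity.
Scan row gray for blue: gray·gray = blue. Hence gray^(-1) = gray.

gray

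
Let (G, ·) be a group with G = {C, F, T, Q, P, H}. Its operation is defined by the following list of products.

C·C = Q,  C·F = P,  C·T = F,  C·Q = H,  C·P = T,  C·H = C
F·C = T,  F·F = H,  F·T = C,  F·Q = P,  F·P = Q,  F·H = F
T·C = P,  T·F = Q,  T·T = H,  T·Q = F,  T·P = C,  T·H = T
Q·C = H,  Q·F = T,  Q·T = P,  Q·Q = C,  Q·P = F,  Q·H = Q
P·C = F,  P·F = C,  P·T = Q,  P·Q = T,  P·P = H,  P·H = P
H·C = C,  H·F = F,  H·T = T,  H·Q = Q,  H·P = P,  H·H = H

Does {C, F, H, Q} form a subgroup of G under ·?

C·F = P, which is not in {C, F, H, Q}.
The subset is not closed under ·, so it is not a subgroup.

No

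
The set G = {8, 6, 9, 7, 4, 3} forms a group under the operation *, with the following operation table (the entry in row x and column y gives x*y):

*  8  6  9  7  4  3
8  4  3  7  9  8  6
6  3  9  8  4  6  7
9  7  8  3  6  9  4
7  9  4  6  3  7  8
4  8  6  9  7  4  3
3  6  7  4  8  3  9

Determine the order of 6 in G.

6

The identity element is 4 (its row matches the header).
6^1 = 6
6^2 = 6*6 = 9
6^3 = 9*6 = 8
6^4 = 8*6 = 3
6^5 = 3*6 = 7
6^6 = 7*6 = 4
The first power of 6 equal to the identity is 6^6, so ord(6) = 6.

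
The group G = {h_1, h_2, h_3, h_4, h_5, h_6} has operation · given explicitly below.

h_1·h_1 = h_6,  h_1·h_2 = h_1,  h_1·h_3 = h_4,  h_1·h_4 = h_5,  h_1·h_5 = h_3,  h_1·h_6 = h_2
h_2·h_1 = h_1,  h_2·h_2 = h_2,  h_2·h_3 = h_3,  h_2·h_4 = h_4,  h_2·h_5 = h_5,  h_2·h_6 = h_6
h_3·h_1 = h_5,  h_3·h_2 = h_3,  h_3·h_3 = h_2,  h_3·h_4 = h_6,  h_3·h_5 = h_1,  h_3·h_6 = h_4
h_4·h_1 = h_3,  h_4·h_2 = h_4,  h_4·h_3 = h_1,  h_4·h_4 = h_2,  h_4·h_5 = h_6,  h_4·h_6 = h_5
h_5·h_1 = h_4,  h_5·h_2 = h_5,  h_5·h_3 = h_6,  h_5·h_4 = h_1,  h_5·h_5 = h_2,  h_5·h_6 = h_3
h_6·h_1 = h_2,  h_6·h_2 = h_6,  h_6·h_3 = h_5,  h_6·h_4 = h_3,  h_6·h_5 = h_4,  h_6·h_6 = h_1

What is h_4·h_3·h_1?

h_6

h_4·h_3 = h_1
h_1·h_1 = h_6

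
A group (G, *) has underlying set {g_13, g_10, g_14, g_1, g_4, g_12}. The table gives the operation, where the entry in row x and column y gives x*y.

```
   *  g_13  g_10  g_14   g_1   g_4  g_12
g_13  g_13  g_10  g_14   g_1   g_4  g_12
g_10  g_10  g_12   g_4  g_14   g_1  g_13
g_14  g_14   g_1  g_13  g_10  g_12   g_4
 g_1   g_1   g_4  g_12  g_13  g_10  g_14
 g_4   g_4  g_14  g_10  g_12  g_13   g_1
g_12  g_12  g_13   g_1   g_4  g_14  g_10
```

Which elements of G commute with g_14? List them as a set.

{g_13, g_14}

Compare row g_14 with column g_14 entry by entry.
g_1*g_14 = g_12 but g_14*g_1 = g_10, so g_1 does not.
Collecting the elements that commute with g_14: C(g_14) = {g_13, g_14}.
(Structurally, G here is isomorphic to the symmetric group S_3.)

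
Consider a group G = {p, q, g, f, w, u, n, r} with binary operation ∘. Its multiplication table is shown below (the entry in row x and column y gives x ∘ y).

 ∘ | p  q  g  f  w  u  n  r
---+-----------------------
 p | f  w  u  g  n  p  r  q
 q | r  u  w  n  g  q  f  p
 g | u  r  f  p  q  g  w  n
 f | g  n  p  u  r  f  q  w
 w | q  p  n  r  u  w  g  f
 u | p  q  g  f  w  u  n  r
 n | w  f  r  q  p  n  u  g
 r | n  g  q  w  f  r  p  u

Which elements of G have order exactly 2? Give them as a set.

Identity is u. Compute the order of each non-identity element by repeated multiplication:
  p: p → f → g → u  (order 4)
  q: q → u  (order 2)
  g: g → f → p → u  (order 4)
  f: f → u  (order 2)
  w: w → u  (order 2)
  n: n → u  (order 2)
  r: r → u  (order 2)
Elements of order 2: {f, n, q, r, w}.
(Structurally, G here is isomorphic to the dihedral group D_4.)

{f, n, q, r, w}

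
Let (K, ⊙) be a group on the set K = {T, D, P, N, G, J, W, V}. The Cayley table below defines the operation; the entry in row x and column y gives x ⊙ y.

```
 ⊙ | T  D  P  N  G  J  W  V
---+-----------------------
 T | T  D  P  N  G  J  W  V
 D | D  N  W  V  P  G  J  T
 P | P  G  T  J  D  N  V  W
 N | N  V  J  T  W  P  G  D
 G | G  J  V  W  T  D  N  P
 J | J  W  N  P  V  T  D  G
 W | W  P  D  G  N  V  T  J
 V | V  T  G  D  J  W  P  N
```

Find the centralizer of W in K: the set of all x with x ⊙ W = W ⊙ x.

{G, N, T, W}

Compare row W with column W entry by entry.
N ⊙ W = G = W ⊙ N, so N commutes with W.
P ⊙ W = V but W ⊙ P = D, so P does not.
Collecting the elements that commute with W: C(W) = {G, N, T, W}.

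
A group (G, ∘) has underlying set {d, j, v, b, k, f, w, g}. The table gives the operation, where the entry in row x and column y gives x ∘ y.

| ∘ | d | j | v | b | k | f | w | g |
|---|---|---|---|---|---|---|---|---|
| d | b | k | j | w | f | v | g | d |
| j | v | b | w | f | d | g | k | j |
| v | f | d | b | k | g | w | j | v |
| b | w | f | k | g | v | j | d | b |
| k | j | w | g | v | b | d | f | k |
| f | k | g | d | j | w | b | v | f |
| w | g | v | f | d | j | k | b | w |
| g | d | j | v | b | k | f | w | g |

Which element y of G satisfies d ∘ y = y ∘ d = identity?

First locate the identity: row g matches the header, so g is the identity.
Scan row d for g: d ∘ w = g. Hence d^(-1) = w.
(Structurally, G here is isomorphic to the quaternion group Q_8.)

w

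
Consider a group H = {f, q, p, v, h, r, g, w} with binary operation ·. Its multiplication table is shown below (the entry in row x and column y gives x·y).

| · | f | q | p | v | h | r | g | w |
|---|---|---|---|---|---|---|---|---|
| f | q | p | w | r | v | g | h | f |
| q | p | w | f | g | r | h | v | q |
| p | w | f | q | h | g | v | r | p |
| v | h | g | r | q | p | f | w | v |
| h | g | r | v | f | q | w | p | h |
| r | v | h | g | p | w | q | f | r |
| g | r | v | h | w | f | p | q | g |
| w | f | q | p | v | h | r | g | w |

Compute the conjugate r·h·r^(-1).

The identity is w. In row r, the entry w sits in column h, so r^(-1) = h.
r·h = w
w·h = h
(Structurally, H here is isomorphic to the quaternion group Q_8.)

h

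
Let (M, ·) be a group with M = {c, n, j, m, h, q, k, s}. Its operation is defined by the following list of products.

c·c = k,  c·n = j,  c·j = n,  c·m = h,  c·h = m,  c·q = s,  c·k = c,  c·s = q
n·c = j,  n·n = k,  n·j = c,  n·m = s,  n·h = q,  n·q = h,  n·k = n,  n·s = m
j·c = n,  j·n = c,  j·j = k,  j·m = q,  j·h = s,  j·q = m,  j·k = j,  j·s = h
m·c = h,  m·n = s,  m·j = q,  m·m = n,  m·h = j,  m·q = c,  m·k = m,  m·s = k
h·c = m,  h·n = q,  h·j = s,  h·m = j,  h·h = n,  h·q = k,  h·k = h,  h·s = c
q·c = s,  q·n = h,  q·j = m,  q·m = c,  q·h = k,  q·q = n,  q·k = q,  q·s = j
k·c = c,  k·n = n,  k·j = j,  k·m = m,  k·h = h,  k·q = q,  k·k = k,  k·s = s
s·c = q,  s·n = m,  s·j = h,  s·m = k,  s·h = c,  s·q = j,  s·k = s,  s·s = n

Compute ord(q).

The identity element is k (its row matches the header).
q^1 = q
q^2 = q·q = n
q^3 = n·q = h
q^4 = h·q = k
The first power of q equal to the identity is q^4, so ord(q) = 4.

4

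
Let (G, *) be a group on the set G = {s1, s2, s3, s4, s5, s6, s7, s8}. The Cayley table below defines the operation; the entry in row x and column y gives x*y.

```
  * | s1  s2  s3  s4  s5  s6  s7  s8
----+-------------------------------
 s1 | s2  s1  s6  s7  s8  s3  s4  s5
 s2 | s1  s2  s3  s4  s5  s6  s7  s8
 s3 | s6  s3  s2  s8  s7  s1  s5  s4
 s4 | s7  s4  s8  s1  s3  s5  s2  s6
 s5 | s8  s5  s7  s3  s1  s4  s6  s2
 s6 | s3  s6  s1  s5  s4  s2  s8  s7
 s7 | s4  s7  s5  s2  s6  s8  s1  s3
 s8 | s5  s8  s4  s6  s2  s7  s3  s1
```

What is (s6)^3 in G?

s6^1 = s6
s6^2 = s6*s6 = s2
s6^3 = s2*s6 = s6

s6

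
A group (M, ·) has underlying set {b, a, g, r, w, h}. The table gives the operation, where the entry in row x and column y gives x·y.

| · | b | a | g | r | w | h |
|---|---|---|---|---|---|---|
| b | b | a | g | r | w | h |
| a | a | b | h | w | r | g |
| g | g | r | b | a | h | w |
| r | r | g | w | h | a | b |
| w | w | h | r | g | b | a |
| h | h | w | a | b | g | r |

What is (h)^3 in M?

h^1 = h
h^2 = h·h = r
h^3 = r·h = b

b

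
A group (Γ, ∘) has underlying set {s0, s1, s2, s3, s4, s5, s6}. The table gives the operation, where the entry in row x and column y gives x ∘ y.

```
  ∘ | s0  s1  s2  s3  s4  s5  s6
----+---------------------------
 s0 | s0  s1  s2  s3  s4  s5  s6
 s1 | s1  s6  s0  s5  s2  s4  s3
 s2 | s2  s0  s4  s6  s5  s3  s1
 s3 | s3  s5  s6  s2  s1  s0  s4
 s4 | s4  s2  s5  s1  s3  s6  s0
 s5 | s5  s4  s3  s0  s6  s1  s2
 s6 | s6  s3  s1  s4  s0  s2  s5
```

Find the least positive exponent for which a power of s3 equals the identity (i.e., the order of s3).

The identity element is s0 (its row matches the header).
s3^1 = s3
s3^2 = s3 ∘ s3 = s2
s3^3 = s2 ∘ s3 = s6
s3^4 = s6 ∘ s3 = s4
s3^5 = s4 ∘ s3 = s1
s3^6 = s1 ∘ s3 = s5
s3^7 = s5 ∘ s3 = s0
The first power of s3 equal to the identity is s3^7, so ord(s3) = 7.

7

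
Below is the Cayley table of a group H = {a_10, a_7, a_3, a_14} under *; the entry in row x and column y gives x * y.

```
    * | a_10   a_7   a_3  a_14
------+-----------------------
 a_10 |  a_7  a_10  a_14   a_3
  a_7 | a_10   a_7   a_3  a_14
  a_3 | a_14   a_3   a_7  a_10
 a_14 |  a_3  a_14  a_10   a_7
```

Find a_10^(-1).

First locate the identity: row a_7 matches the header, so a_7 is the identity.
Scan row a_10 for a_7: a_10 * a_10 = a_7. Hence a_10^(-1) = a_10.

a_10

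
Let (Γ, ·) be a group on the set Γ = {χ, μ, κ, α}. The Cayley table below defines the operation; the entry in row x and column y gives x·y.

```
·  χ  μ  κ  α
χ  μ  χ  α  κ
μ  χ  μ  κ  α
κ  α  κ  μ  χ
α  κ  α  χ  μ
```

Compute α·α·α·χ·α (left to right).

χ

α·α = μ
μ·α = α
α·χ = κ
κ·α = χ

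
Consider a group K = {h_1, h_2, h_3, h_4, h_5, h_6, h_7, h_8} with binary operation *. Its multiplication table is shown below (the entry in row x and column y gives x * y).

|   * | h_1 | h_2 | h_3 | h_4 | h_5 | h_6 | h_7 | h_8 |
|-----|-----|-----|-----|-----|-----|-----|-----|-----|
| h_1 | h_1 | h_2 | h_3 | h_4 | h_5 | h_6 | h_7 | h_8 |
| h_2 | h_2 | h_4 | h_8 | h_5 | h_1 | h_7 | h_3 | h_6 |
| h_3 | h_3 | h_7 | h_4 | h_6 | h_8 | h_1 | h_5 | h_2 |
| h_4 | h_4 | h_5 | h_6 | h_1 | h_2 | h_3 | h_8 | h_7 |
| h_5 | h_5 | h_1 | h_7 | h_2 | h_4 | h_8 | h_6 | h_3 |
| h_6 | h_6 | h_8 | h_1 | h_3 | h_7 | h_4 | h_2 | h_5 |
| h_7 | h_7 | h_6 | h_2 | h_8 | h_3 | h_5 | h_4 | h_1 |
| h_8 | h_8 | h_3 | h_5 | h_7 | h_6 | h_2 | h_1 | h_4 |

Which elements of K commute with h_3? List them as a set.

Compare row h_3 with column h_3 entry by entry.
h_6 * h_3 = h_1 = h_3 * h_6, so h_6 commutes with h_3.
h_7 * h_3 = h_2 but h_3 * h_7 = h_5, so h_7 does not.
Collecting the elements that commute with h_3: C(h_3) = {h_1, h_3, h_4, h_6}.
(Structurally, K here is isomorphic to the quaternion group Q_8.)

{h_1, h_3, h_4, h_6}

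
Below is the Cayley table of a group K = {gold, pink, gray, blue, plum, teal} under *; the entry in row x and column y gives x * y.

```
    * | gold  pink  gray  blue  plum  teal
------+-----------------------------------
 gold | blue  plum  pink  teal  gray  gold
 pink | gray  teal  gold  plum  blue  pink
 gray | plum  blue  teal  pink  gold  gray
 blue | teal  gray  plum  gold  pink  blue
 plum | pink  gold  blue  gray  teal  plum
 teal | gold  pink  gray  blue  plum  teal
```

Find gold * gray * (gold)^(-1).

plum

The identity is teal. In row gold, the entry teal sits in column blue, so gold^(-1) = blue.
gold * gray = pink
pink * blue = plum
(Structurally, K here is isomorphic to the symmetric group S_3.)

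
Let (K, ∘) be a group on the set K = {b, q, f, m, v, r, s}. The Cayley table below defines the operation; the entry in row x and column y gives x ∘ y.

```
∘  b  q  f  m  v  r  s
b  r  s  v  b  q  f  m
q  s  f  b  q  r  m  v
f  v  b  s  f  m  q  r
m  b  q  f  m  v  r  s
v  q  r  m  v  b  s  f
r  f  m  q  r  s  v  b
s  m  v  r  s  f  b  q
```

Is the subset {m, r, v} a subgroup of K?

r ∘ v = s, which is not in {m, r, v}.
The subset is not closed under ∘, so it is not a subgroup.
(Structurally, K here is isomorphic to the cyclic group Z_7.)

No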